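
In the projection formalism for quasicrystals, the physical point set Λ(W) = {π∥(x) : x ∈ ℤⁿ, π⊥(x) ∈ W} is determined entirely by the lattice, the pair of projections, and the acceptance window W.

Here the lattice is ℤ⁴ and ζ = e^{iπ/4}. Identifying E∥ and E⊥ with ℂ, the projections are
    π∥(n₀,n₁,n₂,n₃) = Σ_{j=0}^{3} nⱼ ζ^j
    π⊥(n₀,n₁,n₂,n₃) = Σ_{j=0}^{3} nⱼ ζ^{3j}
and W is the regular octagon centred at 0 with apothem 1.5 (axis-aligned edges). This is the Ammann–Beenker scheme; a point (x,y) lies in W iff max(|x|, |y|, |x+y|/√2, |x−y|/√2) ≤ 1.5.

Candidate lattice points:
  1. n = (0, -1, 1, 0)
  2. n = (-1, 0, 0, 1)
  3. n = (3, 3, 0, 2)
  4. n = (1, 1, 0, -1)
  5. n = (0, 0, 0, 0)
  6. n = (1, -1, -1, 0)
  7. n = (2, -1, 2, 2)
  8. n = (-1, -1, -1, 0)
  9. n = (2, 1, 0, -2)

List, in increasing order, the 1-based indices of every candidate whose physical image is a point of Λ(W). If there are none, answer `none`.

Internal map: ζ^{3j} for j=0..3 gives (1,0), (−√2/2,√2/2), (0,−1), (√2/2,√2/2).
#1 (0, -1, 1, 0): internal (0.707107, -1.707107); octagon support 1.707107 vs apothem 1.5 → ∉ W
#2 (-1, 0, 0, 1): internal (-0.292893, 0.707107); octagon support 0.707107 vs apothem 1.5 → ∈ W
#3 (3, 3, 0, 2): internal (2.292893, 3.535534); octagon support 4.121320 vs apothem 1.5 → ∉ W
#4 (1, 1, 0, -1): internal (-0.414214, 0.000000); octagon support 0.414214 vs apothem 1.5 → ∈ W
#5 (0, 0, 0, 0): internal (0.000000, 0.000000); octagon support 0.000000 vs apothem 1.5 → ∈ W
#6 (1, -1, -1, 0): internal (1.707107, 0.292893); octagon support 1.707107 vs apothem 1.5 → ∉ W
#7 (2, -1, 2, 2): internal (4.121320, -1.292893); octagon support 4.121320 vs apothem 1.5 → ∉ W
#8 (-1, -1, -1, 0): internal (-0.292893, 0.292893); octagon support 0.414214 vs apothem 1.5 → ∈ W
#9 (2, 1, 0, -2): internal (-0.121320, -0.707107); octagon support 0.707107 vs apothem 1.5 → ∈ W

2, 4, 5, 8, 9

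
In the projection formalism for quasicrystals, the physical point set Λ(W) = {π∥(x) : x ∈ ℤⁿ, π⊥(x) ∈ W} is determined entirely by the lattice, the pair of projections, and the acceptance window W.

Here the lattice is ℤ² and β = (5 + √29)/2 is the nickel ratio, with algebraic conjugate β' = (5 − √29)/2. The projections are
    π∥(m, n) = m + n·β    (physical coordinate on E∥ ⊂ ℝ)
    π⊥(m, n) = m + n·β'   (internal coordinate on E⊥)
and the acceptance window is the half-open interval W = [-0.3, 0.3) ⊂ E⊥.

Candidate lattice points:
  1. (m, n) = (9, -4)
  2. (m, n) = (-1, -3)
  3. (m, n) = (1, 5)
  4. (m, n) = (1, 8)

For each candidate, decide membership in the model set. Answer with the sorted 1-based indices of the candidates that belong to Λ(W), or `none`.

3

Numerically β ≈ 5.19258 and β' = −1/β ≈ -0.19258.
[1] lift (9,-4): star map gives 9.77033; window check -0.3 ≤ 9.77033 < 0.3 is false → out
[2] lift (-1,-3): star map gives -0.42225; window check -0.3 ≤ -0.42225 < 0.3 is false → out
[3] lift (1,5): star map gives 0.03709; window check -0.3 ≤ 0.03709 < 0.3 is true → IN Λ
[4] lift (1,8): star map gives -0.54066; window check -0.3 ≤ -0.54066 < 0.3 is false → out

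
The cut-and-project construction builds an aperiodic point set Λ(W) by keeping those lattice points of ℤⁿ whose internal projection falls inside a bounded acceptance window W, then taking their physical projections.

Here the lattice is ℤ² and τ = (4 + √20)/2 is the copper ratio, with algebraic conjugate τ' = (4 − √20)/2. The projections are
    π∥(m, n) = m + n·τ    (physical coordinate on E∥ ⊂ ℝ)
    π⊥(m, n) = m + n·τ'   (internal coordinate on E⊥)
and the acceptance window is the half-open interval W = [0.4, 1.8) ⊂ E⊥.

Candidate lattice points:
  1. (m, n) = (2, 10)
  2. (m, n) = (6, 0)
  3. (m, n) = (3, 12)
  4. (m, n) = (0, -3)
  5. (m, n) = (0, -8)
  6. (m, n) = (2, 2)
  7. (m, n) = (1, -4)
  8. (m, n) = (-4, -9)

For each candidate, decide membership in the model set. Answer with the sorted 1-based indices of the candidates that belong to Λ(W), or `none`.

τ' = (4−√20)/2 ≈ -0.2361.
candidate 1: (m,n)=(2,10) → π∥ = 2+10·τ ≈ 44.3607, π⊥ = 2+10·τ' ≈ -0.3607 ∉ [0.4, 1.8) ⇒ out
candidate 2: (m,n)=(6,0) → π∥ = 6+0·τ ≈ 6.0000, π⊥ = 6+0·τ' ≈ 6.0000 ∉ [0.4, 1.8) ⇒ out
candidate 3: (m,n)=(3,12) → π∥ = 3+12·τ ≈ 53.8328, π⊥ = 3+12·τ' ≈ 0.1672 ∉ [0.4, 1.8) ⇒ out
candidate 4: (m,n)=(0,-3) → π∥ = 0-3·τ ≈ -12.7082, π⊥ = 0-3·τ' ≈ 0.7082 ∈ [0.4, 1.8) ⇒ IN Λ
candidate 5: (m,n)=(0,-8) → π∥ = 0-8·τ ≈ -33.8885, π⊥ = 0-8·τ' ≈ 1.8885 ∉ [0.4, 1.8) ⇒ out
candidate 6: (m,n)=(2,2) → π∥ = 2+2·τ ≈ 10.4721, π⊥ = 2+2·τ' ≈ 1.5279 ∈ [0.4, 1.8) ⇒ IN Λ
candidate 7: (m,n)=(1,-4) → π∥ = 1-4·τ ≈ -15.9443, π⊥ = 1-4·τ' ≈ 1.9443 ∉ [0.4, 1.8) ⇒ out
candidate 8: (m,n)=(-4,-9) → π∥ = -4-9·τ ≈ -42.1246, π⊥ = -4-9·τ' ≈ -1.8754 ∉ [0.4, 1.8) ⇒ out

4, 6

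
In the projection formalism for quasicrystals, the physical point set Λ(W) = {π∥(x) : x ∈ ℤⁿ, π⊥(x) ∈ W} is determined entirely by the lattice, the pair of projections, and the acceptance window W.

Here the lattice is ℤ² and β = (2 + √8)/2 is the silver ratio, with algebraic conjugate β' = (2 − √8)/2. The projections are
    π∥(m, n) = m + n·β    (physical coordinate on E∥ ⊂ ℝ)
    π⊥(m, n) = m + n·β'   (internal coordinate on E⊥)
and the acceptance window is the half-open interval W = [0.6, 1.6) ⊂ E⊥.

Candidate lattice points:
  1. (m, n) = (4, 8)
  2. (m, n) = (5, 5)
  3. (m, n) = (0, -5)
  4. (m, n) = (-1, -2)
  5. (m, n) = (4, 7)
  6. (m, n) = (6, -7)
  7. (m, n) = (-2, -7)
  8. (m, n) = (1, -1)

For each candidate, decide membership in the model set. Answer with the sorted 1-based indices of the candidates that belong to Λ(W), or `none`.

Compute β' = (2−√8)/2 = -0.414214, so π⊥(m,n) = m -0.414214·n.
candidate 1: (m,n)=(4,8) → π∥ = 4+8·β ≈ 23.313708, π⊥ = 4+8·β' ≈ 0.686292 ∈ [0.6, 1.6) ⇒ IN Λ
candidate 2: (m,n)=(5,5) → π∥ = 5+5·β ≈ 17.071068, π⊥ = 5+5·β' ≈ 2.928932 ∉ [0.6, 1.6) ⇒ out
candidate 3: (m,n)=(0,-5) → π∥ = 0-5·β ≈ -12.071068, π⊥ = 0-5·β' ≈ 2.071068 ∉ [0.6, 1.6) ⇒ out
candidate 4: (m,n)=(-1,-2) → π∥ = -1-2·β ≈ -5.828427, π⊥ = -1-2·β' ≈ -0.171573 ∉ [0.6, 1.6) ⇒ out
candidate 5: (m,n)=(4,7) → π∥ = 4+7·β ≈ 20.899495, π⊥ = 4+7·β' ≈ 1.100505 ∈ [0.6, 1.6) ⇒ IN Λ
candidate 6: (m,n)=(6,-7) → π∥ = 6-7·β ≈ -10.899495, π⊥ = 6-7·β' ≈ 8.899495 ∉ [0.6, 1.6) ⇒ out
candidate 7: (m,n)=(-2,-7) → π∥ = -2-7·β ≈ -18.899495, π⊥ = -2-7·β' ≈ 0.899495 ∈ [0.6, 1.6) ⇒ IN Λ
candidate 8: (m,n)=(1,-1) → π∥ = 1-1·β ≈ -1.414214, π⊥ = 1-1·β' ≈ 1.414214 ∈ [0.6, 1.6) ⇒ IN Λ

1, 5, 7, 8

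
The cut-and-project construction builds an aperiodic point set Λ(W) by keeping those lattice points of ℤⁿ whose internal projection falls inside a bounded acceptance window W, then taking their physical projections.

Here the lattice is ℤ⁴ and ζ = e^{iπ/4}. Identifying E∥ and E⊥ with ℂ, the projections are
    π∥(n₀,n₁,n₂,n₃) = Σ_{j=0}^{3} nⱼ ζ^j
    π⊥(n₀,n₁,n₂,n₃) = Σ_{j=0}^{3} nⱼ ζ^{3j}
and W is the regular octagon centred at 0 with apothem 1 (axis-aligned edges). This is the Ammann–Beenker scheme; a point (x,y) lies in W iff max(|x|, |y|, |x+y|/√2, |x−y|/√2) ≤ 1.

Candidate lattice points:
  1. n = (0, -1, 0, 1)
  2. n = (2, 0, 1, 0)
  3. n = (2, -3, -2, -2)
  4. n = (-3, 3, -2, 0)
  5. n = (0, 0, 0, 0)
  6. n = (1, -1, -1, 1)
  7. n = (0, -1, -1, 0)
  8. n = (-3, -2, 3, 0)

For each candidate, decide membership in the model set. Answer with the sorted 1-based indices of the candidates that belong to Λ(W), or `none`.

With ζ = e^{iπ/4} the internal vectors are ζ^0,ζ^3,ζ^6,ζ^9.
#1 (0, -1, 0, 1): internal (1.41421, 0.00000); octagon support 1.41421 vs apothem 1 → ∉ W
#2 (2, 0, 1, 0): internal (2.00000, -1.00000); octagon support 2.12132 vs apothem 1 → ∉ W
#3 (2, -3, -2, -2): internal (2.70711, -1.53553); octagon support 3.00000 vs apothem 1 → ∉ W
#4 (-3, 3, -2, 0): internal (-5.12132, 4.12132); octagon support 6.53553 vs apothem 1 → ∉ W
#5 (0, 0, 0, 0): internal (0.00000, 0.00000); octagon support 0.00000 vs apothem 1 → ∈ W
#6 (1, -1, -1, 1): internal (2.41421, 1.00000); octagon support 2.41421 vs apothem 1 → ∉ W
#7 (0, -1, -1, 0): internal (0.70711, 0.29289); octagon support 0.70711 vs apothem 1 → ∈ W
#8 (-3, -2, 3, 0): internal (-1.58579, -4.41421); octagon support 4.41421 vs apothem 1 → ∉ W

5, 7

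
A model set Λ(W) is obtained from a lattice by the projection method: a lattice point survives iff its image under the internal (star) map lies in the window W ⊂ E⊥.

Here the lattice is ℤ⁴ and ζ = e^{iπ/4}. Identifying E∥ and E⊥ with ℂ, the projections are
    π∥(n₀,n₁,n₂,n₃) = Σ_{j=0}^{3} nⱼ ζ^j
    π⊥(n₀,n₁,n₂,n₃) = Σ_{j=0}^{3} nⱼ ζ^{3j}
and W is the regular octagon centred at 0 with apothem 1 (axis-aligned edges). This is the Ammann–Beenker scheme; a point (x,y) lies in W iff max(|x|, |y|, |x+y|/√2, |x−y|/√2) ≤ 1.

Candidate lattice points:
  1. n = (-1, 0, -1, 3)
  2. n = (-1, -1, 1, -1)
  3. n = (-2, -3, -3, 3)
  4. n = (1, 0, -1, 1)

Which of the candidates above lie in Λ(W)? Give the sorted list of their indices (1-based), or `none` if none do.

none

Internal map: ζ^{3j} for j=0..3 gives (1,0), (−√2/2,√2/2), (0,−1), (√2/2,√2/2).
#1 (-1, 0, -1, 3): internal (1.12132, 3.12132); octagon support 3.12132 vs apothem 1 → ∉ W
#2 (-1, -1, 1, -1): internal (-1.00000, -2.41421); octagon support 2.41421 vs apothem 1 → ∉ W
#3 (-2, -3, -3, 3): internal (2.24264, 3.00000); octagon support 3.70711 vs apothem 1 → ∉ W
#4 (1, 0, -1, 1): internal (1.70711, 1.70711); octagon support 2.41421 vs apothem 1 → ∉ W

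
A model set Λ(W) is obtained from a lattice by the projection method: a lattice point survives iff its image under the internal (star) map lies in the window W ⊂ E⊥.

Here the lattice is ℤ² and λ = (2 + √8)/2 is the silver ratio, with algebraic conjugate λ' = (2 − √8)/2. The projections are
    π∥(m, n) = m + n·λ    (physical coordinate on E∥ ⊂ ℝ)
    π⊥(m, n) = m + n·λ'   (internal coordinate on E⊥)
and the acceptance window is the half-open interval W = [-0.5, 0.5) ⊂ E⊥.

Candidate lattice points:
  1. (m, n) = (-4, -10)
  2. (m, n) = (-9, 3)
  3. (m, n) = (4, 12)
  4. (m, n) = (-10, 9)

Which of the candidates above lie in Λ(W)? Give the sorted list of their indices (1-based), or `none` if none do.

λ' = (2−√8)/2 ≈ -0.4142.
#1 (-4,-10): internal coord -4 + (-10)·λ' = +0.1421; +0.1421 ∈ [-0.5, 0.5) → IN Λ
#2 (-9,3): internal coord -9 + (3)·λ' = -10.2426; -10.2426 ∉ [-0.5, 0.5) → out
#3 (4,12): internal coord 4 + (12)·λ' = -0.9706; -0.9706 ∉ [-0.5, 0.5) → out
#4 (-10,9): internal coord -10 + (9)·λ' = -13.7279; -13.7279 ∉ [-0.5, 0.5) → out

1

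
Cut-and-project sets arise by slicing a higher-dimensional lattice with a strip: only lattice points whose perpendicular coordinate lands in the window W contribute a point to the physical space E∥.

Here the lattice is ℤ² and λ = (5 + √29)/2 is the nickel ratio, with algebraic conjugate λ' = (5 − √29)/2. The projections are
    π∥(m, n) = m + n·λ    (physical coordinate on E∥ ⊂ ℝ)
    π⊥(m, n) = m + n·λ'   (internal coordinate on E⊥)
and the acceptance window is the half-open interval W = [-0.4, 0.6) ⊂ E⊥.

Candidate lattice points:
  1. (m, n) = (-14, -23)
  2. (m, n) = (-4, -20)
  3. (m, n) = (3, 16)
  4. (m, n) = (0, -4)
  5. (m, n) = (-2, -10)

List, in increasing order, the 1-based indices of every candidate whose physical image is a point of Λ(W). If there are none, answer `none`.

λ' = (5−√29)/2 ≈ -0.1926.
candidate 1: (m,n)=(-14,-23) → π∥ = -14-23·λ ≈ -133.4294, π⊥ = -14-23·λ' ≈ -9.5706 ∉ [-0.4, 0.6) ⇒ out
candidate 2: (m,n)=(-4,-20) → π∥ = -4-20·λ ≈ -107.8516, π⊥ = -4-20·λ' ≈ -0.1484 ∈ [-0.4, 0.6) ⇒ IN Λ
candidate 3: (m,n)=(3,16) → π∥ = 3+16·λ ≈ 86.0813, π⊥ = 3+16·λ' ≈ -0.0813 ∈ [-0.4, 0.6) ⇒ IN Λ
candidate 4: (m,n)=(0,-4) → π∥ = 0-4·λ ≈ -20.7703, π⊥ = 0-4·λ' ≈ 0.7703 ∉ [-0.4, 0.6) ⇒ out
candidate 5: (m,n)=(-2,-10) → π∥ = -2-10·λ ≈ -53.9258, π⊥ = -2-10·λ' ≈ -0.0742 ∈ [-0.4, 0.6) ⇒ IN Λ

2, 3, 5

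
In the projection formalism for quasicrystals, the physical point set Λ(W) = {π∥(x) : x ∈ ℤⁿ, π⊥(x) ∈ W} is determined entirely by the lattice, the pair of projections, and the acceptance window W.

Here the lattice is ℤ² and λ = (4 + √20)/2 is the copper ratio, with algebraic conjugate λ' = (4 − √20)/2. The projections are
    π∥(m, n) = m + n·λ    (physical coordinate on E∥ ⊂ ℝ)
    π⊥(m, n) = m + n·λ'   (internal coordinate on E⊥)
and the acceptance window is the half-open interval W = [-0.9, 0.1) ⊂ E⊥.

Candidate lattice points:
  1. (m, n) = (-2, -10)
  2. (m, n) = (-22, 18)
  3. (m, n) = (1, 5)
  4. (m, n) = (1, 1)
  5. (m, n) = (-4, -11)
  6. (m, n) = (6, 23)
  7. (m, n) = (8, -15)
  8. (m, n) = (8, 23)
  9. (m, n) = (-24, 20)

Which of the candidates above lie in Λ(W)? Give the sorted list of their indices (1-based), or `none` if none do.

3

Numerically λ ≈ 4.236068 and λ' = −1/λ ≈ -0.236068.
#1 (-2,-10): internal coord -2 + (-10)·λ' = +0.360680; +0.360680 ∉ [-0.9, 0.1) → out
#2 (-22,18): internal coord -22 + (18)·λ' = -26.249224; -26.249224 ∉ [-0.9, 0.1) → out
#3 (1,5): internal coord 1 + (5)·λ' = -0.180340; -0.180340 ∈ [-0.9, 0.1) → IN Λ
#4 (1,1): internal coord 1 + (1)·λ' = +0.763932; +0.763932 ∉ [-0.9, 0.1) → out
#5 (-4,-11): internal coord -4 + (-11)·λ' = -1.403252; -1.403252 ∉ [-0.9, 0.1) → out
#6 (6,23): internal coord 6 + (23)·λ' = +0.570437; +0.570437 ∉ [-0.9, 0.1) → out
#7 (8,-15): internal coord 8 + (-15)·λ' = +11.541020; +11.541020 ∉ [-0.9, 0.1) → out
#8 (8,23): internal coord 8 + (23)·λ' = +2.570437; +2.570437 ∉ [-0.9, 0.1) → out
#9 (-24,20): internal coord -24 + (20)·λ' = -28.721360; -28.721360 ∉ [-0.9, 0.1) → out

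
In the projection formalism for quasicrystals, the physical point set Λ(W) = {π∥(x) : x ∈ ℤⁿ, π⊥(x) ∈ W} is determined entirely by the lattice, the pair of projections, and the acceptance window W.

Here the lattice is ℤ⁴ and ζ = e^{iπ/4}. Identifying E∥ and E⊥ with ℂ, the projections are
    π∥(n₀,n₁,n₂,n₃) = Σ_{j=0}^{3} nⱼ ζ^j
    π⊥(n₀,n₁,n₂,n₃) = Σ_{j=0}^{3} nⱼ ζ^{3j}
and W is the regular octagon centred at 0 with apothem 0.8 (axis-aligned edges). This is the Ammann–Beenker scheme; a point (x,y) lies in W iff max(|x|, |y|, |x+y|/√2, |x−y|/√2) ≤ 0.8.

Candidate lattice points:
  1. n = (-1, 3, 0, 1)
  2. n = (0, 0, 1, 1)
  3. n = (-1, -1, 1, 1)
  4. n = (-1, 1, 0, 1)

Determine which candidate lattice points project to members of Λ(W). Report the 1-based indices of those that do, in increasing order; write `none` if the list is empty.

π⊥(n) = n₀ + n₁ζ³ + n₂ζ⁶ + n₃ζ⁹ where ζ = e^{iπ/4}.
#1 (-1, 3, 0, 1): internal (-2.4142, 2.8284); octagon support 3.7071 vs apothem 0.8 → ∉ W
#2 (0, 0, 1, 1): internal (0.7071, -0.2929); octagon support 0.7071 vs apothem 0.8 → ∈ W
#3 (-1, -1, 1, 1): internal (0.4142, -1.0000); octagon support 1.0000 vs apothem 0.8 → ∉ W
#4 (-1, 1, 0, 1): internal (-1.0000, 1.4142); octagon support 1.7071 vs apothem 0.8 → ∉ W

2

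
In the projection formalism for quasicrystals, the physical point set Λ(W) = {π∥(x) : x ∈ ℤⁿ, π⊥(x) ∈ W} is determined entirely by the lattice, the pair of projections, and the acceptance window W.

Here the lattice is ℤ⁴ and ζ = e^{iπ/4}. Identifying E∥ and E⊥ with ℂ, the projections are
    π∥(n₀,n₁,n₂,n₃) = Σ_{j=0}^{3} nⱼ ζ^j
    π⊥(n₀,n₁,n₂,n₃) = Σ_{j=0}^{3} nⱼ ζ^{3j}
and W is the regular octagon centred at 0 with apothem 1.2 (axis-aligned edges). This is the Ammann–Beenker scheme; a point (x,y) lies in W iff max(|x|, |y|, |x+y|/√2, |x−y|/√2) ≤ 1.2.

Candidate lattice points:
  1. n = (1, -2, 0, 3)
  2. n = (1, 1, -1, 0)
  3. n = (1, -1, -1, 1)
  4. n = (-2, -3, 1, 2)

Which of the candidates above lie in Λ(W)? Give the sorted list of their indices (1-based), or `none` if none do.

none

π⊥(n) = n₀ + n₁ζ³ + n₂ζ⁶ + n₃ζ⁹ where ζ = e^{iπ/4}.
#1 (1, -2, 0, 3): internal (4.5355, 0.7071); octagon support 4.5355 vs apothem 1.2 → ∉ W
#2 (1, 1, -1, 0): internal (0.2929, 1.7071); octagon support 1.7071 vs apothem 1.2 → ∉ W
#3 (1, -1, -1, 1): internal (2.4142, 1.0000); octagon support 2.4142 vs apothem 1.2 → ∉ W
#4 (-2, -3, 1, 2): internal (1.5355, -1.7071); octagon support 2.2929 vs apothem 1.2 → ∉ W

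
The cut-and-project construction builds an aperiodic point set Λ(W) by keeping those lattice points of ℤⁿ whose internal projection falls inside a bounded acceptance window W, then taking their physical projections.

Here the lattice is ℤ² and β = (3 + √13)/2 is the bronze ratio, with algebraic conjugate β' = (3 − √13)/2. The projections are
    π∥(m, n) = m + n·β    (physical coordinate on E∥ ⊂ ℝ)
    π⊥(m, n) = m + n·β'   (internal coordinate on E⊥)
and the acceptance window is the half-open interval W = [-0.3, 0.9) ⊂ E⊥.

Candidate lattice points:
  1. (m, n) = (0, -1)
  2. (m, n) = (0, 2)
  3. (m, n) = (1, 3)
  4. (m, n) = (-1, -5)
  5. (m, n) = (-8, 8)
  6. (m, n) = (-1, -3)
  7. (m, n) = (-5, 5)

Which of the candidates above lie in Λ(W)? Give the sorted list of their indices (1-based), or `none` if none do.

1, 3, 4, 6

Numerically β ≈ 3.302776 and β' = −1/β ≈ -0.302776.
#1 (0,-1): internal coord 0 + (-1)·β' = +0.302776; +0.302776 ∈ [-0.3, 0.9) → IN Λ
#2 (0,2): internal coord 0 + (2)·β' = -0.605551; -0.605551 ∉ [-0.3, 0.9) → out
#3 (1,3): internal coord 1 + (3)·β' = +0.091673; +0.091673 ∈ [-0.3, 0.9) → IN Λ
#4 (-1,-5): internal coord -1 + (-5)·β' = +0.513878; +0.513878 ∈ [-0.3, 0.9) → IN Λ
#5 (-8,8): internal coord -8 + (8)·β' = -10.422205; -10.422205 ∉ [-0.3, 0.9) → out
#6 (-1,-3): internal coord -1 + (-3)·β' = -0.091673; -0.091673 ∈ [-0.3, 0.9) → IN Λ
#7 (-5,5): internal coord -5 + (5)·β' = -6.513878; -6.513878 ∉ [-0.3, 0.9) → out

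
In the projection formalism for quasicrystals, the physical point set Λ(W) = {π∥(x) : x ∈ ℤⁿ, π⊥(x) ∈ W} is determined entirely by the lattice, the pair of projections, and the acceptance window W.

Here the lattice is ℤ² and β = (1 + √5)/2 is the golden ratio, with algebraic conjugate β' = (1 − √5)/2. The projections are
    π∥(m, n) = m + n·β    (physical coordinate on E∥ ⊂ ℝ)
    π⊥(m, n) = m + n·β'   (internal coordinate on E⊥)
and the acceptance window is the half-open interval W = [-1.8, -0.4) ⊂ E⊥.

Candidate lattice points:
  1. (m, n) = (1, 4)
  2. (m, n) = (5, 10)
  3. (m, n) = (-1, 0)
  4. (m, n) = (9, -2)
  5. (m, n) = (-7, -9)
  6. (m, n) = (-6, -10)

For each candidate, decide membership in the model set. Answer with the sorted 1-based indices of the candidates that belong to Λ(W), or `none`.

Compute β' = (1−√5)/2 = -0.6180, so π⊥(m,n) = m -0.6180·n.
candidate 1: (m,n)=(1,4) → π∥ = 1+4·β ≈ 7.4721, π⊥ = 1+4·β' ≈ -1.4721 ∈ [-1.8, -0.4) ⇒ IN Λ
candidate 2: (m,n)=(5,10) → π∥ = 5+10·β ≈ 21.1803, π⊥ = 5+10·β' ≈ -1.1803 ∈ [-1.8, -0.4) ⇒ IN Λ
candidate 3: (m,n)=(-1,0) → π∥ = -1+0·β ≈ -1.0000, π⊥ = -1+0·β' ≈ -1.0000 ∈ [-1.8, -0.4) ⇒ IN Λ
candidate 4: (m,n)=(9,-2) → π∥ = 9-2·β ≈ 5.7639, π⊥ = 9-2·β' ≈ 10.2361 ∉ [-1.8, -0.4) ⇒ out
candidate 5: (m,n)=(-7,-9) → π∥ = -7-9·β ≈ -21.5623, π⊥ = -7-9·β' ≈ -1.4377 ∈ [-1.8, -0.4) ⇒ IN Λ
candidate 6: (m,n)=(-6,-10) → π∥ = -6-10·β ≈ -22.1803, π⊥ = -6-10·β' ≈ 0.1803 ∉ [-1.8, -0.4) ⇒ out

1, 2, 3, 5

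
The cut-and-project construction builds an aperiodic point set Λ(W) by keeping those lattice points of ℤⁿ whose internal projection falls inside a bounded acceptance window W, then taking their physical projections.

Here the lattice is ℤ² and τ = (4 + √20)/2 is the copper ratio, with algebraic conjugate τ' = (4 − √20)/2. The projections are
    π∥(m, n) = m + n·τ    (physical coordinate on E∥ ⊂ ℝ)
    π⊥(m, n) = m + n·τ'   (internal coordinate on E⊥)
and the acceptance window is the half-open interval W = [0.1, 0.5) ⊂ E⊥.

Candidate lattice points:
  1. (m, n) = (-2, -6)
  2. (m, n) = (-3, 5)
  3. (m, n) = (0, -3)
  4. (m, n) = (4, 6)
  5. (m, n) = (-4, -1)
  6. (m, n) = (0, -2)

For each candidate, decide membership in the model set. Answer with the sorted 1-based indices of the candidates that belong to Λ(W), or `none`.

Compute τ' = (4−√20)/2 = -0.23607, so π⊥(m,n) = m -0.23607·n.
[1] lift (-2,-6): star map gives -0.58359; window check 0.1 ≤ -0.58359 < 0.5 is false → out
[2] lift (-3,5): star map gives -4.18034; window check 0.1 ≤ -4.18034 < 0.5 is false → out
[3] lift (0,-3): star map gives 0.70820; window check 0.1 ≤ 0.70820 < 0.5 is false → out
[4] lift (4,6): star map gives 2.58359; window check 0.1 ≤ 2.58359 < 0.5 is false → out
[5] lift (-4,-1): star map gives -3.76393; window check 0.1 ≤ -3.76393 < 0.5 is false → out
[6] lift (0,-2): star map gives 0.47214; window check 0.1 ≤ 0.47214 < 0.5 is true → IN Λ

6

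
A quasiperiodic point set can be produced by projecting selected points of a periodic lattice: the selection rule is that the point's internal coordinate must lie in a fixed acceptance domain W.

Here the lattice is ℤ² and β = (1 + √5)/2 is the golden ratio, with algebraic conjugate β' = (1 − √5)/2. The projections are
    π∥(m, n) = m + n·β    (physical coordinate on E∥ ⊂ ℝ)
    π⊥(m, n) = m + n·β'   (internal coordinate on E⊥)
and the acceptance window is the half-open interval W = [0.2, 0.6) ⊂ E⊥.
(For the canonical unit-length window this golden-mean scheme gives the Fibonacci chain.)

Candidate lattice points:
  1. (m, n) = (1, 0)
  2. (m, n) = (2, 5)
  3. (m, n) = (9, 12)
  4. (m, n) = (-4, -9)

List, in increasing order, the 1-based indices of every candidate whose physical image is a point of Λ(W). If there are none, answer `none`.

Compute β' = (1−√5)/2 = -0.6180, so π⊥(m,n) = m -0.6180·n.
candidate 1: (m,n)=(1,0) → π∥ = 1+0·β ≈ 1.0000, π⊥ = 1+0·β' ≈ 1.0000 ∉ [0.2, 0.6) ⇒ out
candidate 2: (m,n)=(2,5) → π∥ = 2+5·β ≈ 10.0902, π⊥ = 2+5·β' ≈ -1.0902 ∉ [0.2, 0.6) ⇒ out
candidate 3: (m,n)=(9,12) → π∥ = 9+12·β ≈ 28.4164, π⊥ = 9+12·β' ≈ 1.5836 ∉ [0.2, 0.6) ⇒ out
candidate 4: (m,n)=(-4,-9) → π∥ = -4-9·β ≈ -18.5623, π⊥ = -4-9·β' ≈ 1.5623 ∉ [0.2, 0.6) ⇒ out

none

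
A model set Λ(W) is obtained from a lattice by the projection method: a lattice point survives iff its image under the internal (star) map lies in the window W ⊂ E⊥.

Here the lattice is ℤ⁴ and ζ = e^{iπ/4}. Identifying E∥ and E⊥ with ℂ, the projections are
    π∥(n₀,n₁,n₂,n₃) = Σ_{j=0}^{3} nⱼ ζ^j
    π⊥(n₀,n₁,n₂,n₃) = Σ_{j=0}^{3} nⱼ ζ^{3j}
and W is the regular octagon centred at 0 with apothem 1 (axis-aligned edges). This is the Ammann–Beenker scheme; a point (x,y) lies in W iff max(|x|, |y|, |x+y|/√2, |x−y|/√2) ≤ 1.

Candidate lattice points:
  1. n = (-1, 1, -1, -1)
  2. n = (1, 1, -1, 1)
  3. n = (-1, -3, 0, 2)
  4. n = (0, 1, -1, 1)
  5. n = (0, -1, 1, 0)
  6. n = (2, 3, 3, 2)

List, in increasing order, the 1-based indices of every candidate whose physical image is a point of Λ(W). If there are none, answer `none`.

Internal map: ζ^{3j} for j=0..3 gives (1,0), (−√2/2,√2/2), (0,−1), (√2/2,√2/2).
candidate 1: n = (-1, 1, -1, -1) → π⊥ ≈ (-2.41421, +1.00000); max(|x|,|y|,|x±y|/√2) = 2.41421 > 1 ⇒ ∉ W
candidate 2: n = (1, 1, -1, 1) → π⊥ ≈ (+1.00000, +2.41421); max(|x|,|y|,|x±y|/√2) = 2.41421 > 1 ⇒ ∉ W
candidate 3: n = (-1, -3, 0, 2) → π⊥ ≈ (+2.53553, -0.70711); max(|x|,|y|,|x±y|/√2) = 2.53553 > 1 ⇒ ∉ W
candidate 4: n = (0, 1, -1, 1) → π⊥ ≈ (+0.00000, +2.41421); max(|x|,|y|,|x±y|/√2) = 2.41421 > 1 ⇒ ∉ W
candidate 5: n = (0, -1, 1, 0) → π⊥ ≈ (+0.70711, -1.70711); max(|x|,|y|,|x±y|/√2) = 1.70711 > 1 ⇒ ∉ W
candidate 6: n = (2, 3, 3, 2) → π⊥ ≈ (+1.29289, +0.53553); max(|x|,|y|,|x±y|/√2) = 1.29289 > 1 ⇒ ∉ W

none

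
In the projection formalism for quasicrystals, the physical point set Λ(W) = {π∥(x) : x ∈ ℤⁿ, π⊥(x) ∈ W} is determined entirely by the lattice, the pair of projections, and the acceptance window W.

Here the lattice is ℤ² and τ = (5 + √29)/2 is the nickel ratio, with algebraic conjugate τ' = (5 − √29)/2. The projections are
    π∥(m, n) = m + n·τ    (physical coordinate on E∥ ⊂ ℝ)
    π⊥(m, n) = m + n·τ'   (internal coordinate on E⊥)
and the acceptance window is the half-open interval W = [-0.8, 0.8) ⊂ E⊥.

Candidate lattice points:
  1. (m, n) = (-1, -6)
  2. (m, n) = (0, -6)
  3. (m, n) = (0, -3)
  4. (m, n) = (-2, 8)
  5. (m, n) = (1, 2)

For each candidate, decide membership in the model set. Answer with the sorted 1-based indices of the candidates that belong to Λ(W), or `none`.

τ' = (5−√29)/2 ≈ -0.19258.
[1] lift (-1,-6): star map gives 0.15549; window check -0.8 ≤ 0.15549 < 0.8 is true → IN Λ
[2] lift (0,-6): star map gives 1.15549; window check -0.8 ≤ 1.15549 < 0.8 is false → out
[3] lift (0,-3): star map gives 0.57775; window check -0.8 ≤ 0.57775 < 0.8 is true → IN Λ
[4] lift (-2,8): star map gives -3.54066; window check -0.8 ≤ -3.54066 < 0.8 is false → out
[5] lift (1,2): star map gives 0.61484; window check -0.8 ≤ 0.61484 < 0.8 is true → IN Λ

1, 3, 5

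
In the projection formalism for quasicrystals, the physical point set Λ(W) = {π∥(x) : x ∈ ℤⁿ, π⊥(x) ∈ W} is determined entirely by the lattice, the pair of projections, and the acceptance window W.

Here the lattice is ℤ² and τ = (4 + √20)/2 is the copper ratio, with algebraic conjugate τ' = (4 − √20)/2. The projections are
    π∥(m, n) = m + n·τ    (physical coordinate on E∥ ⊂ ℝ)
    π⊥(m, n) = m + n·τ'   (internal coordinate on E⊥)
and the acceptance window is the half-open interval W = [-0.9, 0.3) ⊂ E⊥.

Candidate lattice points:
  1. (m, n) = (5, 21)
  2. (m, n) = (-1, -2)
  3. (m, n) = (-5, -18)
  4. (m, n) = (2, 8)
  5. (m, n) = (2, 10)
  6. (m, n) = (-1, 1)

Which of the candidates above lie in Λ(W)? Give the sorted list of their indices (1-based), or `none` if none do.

Compute τ' = (4−√20)/2 = -0.236068, so π⊥(m,n) = m -0.236068·n.
#1 (5,21): internal coord 5 + (21)·τ' = +0.042572; +0.042572 ∈ [-0.9, 0.3) → IN Λ
#2 (-1,-2): internal coord -1 + (-2)·τ' = -0.527864; -0.527864 ∈ [-0.9, 0.3) → IN Λ
#3 (-5,-18): internal coord -5 + (-18)·τ' = -0.750776; -0.750776 ∈ [-0.9, 0.3) → IN Λ
#4 (2,8): internal coord 2 + (8)·τ' = +0.111456; +0.111456 ∈ [-0.9, 0.3) → IN Λ
#5 (2,10): internal coord 2 + (10)·τ' = -0.360680; -0.360680 ∈ [-0.9, 0.3) → IN Λ
#6 (-1,1): internal coord -1 + (1)·τ' = -1.236068; -1.236068 ∉ [-0.9, 0.3) → out

1, 2, 3, 4, 5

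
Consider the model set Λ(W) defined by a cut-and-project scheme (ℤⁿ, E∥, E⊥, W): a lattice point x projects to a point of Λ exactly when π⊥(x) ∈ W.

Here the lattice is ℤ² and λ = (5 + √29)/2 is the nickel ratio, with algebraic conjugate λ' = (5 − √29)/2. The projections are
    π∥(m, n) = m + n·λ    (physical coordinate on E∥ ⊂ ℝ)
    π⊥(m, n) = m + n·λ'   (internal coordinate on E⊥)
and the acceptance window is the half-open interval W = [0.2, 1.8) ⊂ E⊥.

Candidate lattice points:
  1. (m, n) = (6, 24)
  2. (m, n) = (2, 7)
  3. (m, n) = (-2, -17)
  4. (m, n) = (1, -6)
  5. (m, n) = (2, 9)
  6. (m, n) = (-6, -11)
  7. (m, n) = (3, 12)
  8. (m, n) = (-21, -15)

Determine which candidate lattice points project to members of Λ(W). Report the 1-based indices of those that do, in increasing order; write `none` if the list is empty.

1, 2, 3, 5, 7

Numerically λ ≈ 5.19258 and λ' = −1/λ ≈ -0.19258.
#1 (6,24): internal coord 6 + (24)·λ' = +1.37802; +1.37802 ∈ [0.2, 1.8) → IN Λ
#2 (2,7): internal coord 2 + (7)·λ' = +0.65192; +0.65192 ∈ [0.2, 1.8) → IN Λ
#3 (-2,-17): internal coord -2 + (-17)·λ' = +1.27390; +1.27390 ∈ [0.2, 1.8) → IN Λ
#4 (1,-6): internal coord 1 + (-6)·λ' = +2.15549; +2.15549 ∉ [0.2, 1.8) → out
#5 (2,9): internal coord 2 + (9)·λ' = +0.26676; +0.26676 ∈ [0.2, 1.8) → IN Λ
#6 (-6,-11): internal coord -6 + (-11)·λ' = -3.88159; -3.88159 ∉ [0.2, 1.8) → out
#7 (3,12): internal coord 3 + (12)·λ' = +0.68901; +0.68901 ∈ [0.2, 1.8) → IN Λ
#8 (-21,-15): internal coord -21 + (-15)·λ' = -18.11126; -18.11126 ∉ [0.2, 1.8) → out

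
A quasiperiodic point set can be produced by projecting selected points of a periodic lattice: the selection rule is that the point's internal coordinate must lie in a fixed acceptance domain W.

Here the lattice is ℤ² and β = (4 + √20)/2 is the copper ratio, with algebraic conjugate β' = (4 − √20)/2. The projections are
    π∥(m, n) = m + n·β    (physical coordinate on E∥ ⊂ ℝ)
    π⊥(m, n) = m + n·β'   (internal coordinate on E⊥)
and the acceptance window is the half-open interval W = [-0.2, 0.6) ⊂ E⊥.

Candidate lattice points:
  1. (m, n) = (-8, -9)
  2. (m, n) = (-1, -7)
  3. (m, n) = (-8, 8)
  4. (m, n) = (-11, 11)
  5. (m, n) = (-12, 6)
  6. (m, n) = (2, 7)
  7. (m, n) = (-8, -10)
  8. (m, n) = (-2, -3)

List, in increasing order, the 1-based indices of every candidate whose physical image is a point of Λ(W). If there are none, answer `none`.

6

β' = (4−√20)/2 ≈ -0.23607.
[1] lift (-8,-9): star map gives -5.87539; window check -0.2 ≤ -5.87539 < 0.6 is false → out
[2] lift (-1,-7): star map gives 0.65248; window check -0.2 ≤ 0.65248 < 0.6 is false → out
[3] lift (-8,8): star map gives -9.88854; window check -0.2 ≤ -9.88854 < 0.6 is false → out
[4] lift (-11,11): star map gives -13.59675; window check -0.2 ≤ -13.59675 < 0.6 is false → out
[5] lift (-12,6): star map gives -13.41641; window check -0.2 ≤ -13.41641 < 0.6 is false → out
[6] lift (2,7): star map gives 0.34752; window check -0.2 ≤ 0.34752 < 0.6 is true → IN Λ
[7] lift (-8,-10): star map gives -5.63932; window check -0.2 ≤ -5.63932 < 0.6 is false → out
[8] lift (-2,-3): star map gives -1.29180; window check -0.2 ≤ -1.29180 < 0.6 is false → out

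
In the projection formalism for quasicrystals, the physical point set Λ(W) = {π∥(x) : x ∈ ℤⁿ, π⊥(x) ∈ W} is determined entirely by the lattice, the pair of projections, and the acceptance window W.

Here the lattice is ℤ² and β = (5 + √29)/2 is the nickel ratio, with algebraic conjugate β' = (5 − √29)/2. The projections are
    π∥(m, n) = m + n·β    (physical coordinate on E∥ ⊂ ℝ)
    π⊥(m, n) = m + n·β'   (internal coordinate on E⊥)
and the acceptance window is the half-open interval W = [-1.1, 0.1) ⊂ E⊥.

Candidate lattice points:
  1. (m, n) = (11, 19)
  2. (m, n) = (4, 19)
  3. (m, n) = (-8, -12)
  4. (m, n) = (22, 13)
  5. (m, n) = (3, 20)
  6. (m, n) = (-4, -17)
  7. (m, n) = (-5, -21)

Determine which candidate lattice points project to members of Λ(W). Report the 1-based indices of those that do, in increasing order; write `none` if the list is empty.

5, 6, 7

Numerically β ≈ 5.19258 and β' = −1/β ≈ -0.19258.
[1] lift (11,19): star map gives 7.34093; window check -1.1 ≤ 7.34093 < 0.1 is false → out
[2] lift (4,19): star map gives 0.34093; window check -1.1 ≤ 0.34093 < 0.1 is false → out
[3] lift (-8,-12): star map gives -5.68901; window check -1.1 ≤ -5.68901 < 0.1 is false → out
[4] lift (22,13): star map gives 19.49643; window check -1.1 ≤ 19.49643 < 0.1 is false → out
[5] lift (3,20): star map gives -0.85165; window check -1.1 ≤ -0.85165 < 0.1 is true → IN Λ
[6] lift (-4,-17): star map gives -0.72610; window check -1.1 ≤ -0.72610 < 0.1 is true → IN Λ
[7] lift (-5,-21): star map gives -0.95577; window check -1.1 ≤ -0.95577 < 0.1 is true → IN Λ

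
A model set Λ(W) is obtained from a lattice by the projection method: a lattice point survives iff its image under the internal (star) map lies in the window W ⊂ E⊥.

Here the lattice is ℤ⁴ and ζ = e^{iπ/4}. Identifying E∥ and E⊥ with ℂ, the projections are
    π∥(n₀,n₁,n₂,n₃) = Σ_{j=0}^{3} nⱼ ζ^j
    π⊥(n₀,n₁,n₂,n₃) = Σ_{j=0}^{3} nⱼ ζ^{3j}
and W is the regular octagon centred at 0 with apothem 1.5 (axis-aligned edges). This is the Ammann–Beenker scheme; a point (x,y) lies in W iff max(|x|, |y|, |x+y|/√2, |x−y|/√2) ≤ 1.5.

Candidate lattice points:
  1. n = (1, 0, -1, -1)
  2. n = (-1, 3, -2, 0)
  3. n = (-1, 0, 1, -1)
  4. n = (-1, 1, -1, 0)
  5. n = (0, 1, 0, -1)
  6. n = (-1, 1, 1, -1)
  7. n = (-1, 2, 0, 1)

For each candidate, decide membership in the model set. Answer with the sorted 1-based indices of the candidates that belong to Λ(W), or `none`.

1, 5

Internal map: ζ^{3j} for j=0..3 gives (1,0), (−√2/2,√2/2), (0,−1), (√2/2,√2/2).
candidate 1: n = (1, 0, -1, -1) → π⊥ ≈ (+0.29289, +0.29289); max(|x|,|y|,|x±y|/√2) = 0.41421 ≤ 1.5 ⇒ ∈ W
candidate 2: n = (-1, 3, -2, 0) → π⊥ ≈ (-3.12132, +4.12132); max(|x|,|y|,|x±y|/√2) = 5.12132 > 1.5 ⇒ ∉ W
candidate 3: n = (-1, 0, 1, -1) → π⊥ ≈ (-1.70711, -1.70711); max(|x|,|y|,|x±y|/√2) = 2.41421 > 1.5 ⇒ ∉ W
candidate 4: n = (-1, 1, -1, 0) → π⊥ ≈ (-1.70711, +1.70711); max(|x|,|y|,|x±y|/√2) = 2.41421 > 1.5 ⇒ ∉ W
candidate 5: n = (0, 1, 0, -1) → π⊥ ≈ (-1.41421, +0.00000); max(|x|,|y|,|x±y|/√2) = 1.41421 ≤ 1.5 ⇒ ∈ W
candidate 6: n = (-1, 1, 1, -1) → π⊥ ≈ (-2.41421, -1.00000); max(|x|,|y|,|x±y|/√2) = 2.41421 > 1.5 ⇒ ∉ W
candidate 7: n = (-1, 2, 0, 1) → π⊥ ≈ (-1.70711, +2.12132); max(|x|,|y|,|x±y|/√2) = 2.70711 > 1.5 ⇒ ∉ W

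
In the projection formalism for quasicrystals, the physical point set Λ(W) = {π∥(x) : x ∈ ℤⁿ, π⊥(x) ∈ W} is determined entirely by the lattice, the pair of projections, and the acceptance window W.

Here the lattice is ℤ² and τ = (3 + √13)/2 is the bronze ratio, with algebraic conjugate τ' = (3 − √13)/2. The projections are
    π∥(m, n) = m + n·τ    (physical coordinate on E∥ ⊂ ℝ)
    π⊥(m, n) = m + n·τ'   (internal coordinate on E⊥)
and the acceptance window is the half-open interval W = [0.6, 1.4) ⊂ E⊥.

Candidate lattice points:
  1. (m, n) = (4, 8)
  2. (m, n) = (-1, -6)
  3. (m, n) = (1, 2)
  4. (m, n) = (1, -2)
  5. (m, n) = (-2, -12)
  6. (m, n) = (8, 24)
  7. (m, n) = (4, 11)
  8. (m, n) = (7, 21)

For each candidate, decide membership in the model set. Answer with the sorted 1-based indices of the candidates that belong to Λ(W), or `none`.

2, 6, 7, 8

τ' = (3−√13)/2 ≈ -0.302776.
#1 (4,8): internal coord 4 + (8)·τ' = +1.577795; +1.577795 ∉ [0.6, 1.4) → out
#2 (-1,-6): internal coord -1 + (-6)·τ' = +0.816654; +0.816654 ∈ [0.6, 1.4) → IN Λ
#3 (1,2): internal coord 1 + (2)·τ' = +0.394449; +0.394449 ∉ [0.6, 1.4) → out
#4 (1,-2): internal coord 1 + (-2)·τ' = +1.605551; +1.605551 ∉ [0.6, 1.4) → out
#5 (-2,-12): internal coord -2 + (-12)·τ' = +1.633308; +1.633308 ∉ [0.6, 1.4) → out
#6 (8,24): internal coord 8 + (24)·τ' = +0.733385; +0.733385 ∈ [0.6, 1.4) → IN Λ
#7 (4,11): internal coord 4 + (11)·τ' = +0.669468; +0.669468 ∈ [0.6, 1.4) → IN Λ
#8 (7,21): internal coord 7 + (21)·τ' = +0.641712; +0.641712 ∈ [0.6, 1.4) → IN Λ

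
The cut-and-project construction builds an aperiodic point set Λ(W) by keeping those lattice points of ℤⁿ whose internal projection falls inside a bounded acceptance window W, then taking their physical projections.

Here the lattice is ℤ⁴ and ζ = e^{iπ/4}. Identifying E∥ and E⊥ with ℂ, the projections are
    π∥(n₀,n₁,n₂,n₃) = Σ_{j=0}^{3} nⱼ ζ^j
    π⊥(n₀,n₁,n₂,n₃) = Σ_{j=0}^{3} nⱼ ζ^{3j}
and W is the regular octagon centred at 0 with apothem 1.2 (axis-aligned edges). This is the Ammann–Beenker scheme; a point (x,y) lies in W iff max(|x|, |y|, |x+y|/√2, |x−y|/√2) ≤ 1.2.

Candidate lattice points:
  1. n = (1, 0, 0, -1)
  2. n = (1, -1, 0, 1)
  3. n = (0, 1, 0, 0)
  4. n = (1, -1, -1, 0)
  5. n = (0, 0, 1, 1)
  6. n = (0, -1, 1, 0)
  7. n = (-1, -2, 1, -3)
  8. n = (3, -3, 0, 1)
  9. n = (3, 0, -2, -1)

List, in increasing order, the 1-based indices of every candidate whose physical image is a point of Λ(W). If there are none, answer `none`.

1, 3, 5

With ζ = e^{iπ/4} the internal vectors are ζ^0,ζ^3,ζ^6,ζ^9.
#1 (1, 0, 0, -1): internal (0.29289, -0.70711); octagon support 0.70711 vs apothem 1.2 → ∈ W
#2 (1, -1, 0, 1): internal (2.41421, 0.00000); octagon support 2.41421 vs apothem 1.2 → ∉ W
#3 (0, 1, 0, 0): internal (-0.70711, 0.70711); octagon support 1.00000 vs apothem 1.2 → ∈ W
#4 (1, -1, -1, 0): internal (1.70711, 0.29289); octagon support 1.70711 vs apothem 1.2 → ∉ W
#5 (0, 0, 1, 1): internal (0.70711, -0.29289); octagon support 0.70711 vs apothem 1.2 → ∈ W
#6 (0, -1, 1, 0): internal (0.70711, -1.70711); octagon support 1.70711 vs apothem 1.2 → ∉ W
#7 (-1, -2, 1, -3): internal (-1.70711, -4.53553); octagon support 4.53553 vs apothem 1.2 → ∉ W
#8 (3, -3, 0, 1): internal (5.82843, -1.41421); octagon support 5.82843 vs apothem 1.2 → ∉ W
#9 (3, 0, -2, -1): internal (2.29289, 1.29289); octagon support 2.53553 vs apothem 1.2 → ∉ W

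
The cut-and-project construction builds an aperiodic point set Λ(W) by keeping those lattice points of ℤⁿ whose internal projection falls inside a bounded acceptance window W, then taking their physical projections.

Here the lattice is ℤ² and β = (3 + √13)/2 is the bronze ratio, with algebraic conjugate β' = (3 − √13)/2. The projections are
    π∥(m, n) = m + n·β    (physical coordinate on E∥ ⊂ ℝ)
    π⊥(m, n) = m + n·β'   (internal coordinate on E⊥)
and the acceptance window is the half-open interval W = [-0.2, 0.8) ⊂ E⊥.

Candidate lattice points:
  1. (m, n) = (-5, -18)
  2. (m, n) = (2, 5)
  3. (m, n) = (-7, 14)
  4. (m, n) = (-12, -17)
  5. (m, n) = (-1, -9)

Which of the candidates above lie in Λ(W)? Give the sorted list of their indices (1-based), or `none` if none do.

1, 2

β' = (3−√13)/2 ≈ -0.3028.
[1] lift (-5,-18): star map gives 0.4500; window check -0.2 ≤ 0.4500 < 0.8 is true → IN Λ
[2] lift (2,5): star map gives 0.4861; window check -0.2 ≤ 0.4861 < 0.8 is true → IN Λ
[3] lift (-7,14): star map gives -11.2389; window check -0.2 ≤ -11.2389 < 0.8 is false → out
[4] lift (-12,-17): star map gives -6.8528; window check -0.2 ≤ -6.8528 < 0.8 is false → out
[5] lift (-1,-9): star map gives 1.7250; window check -0.2 ≤ 1.7250 < 0.8 is false → out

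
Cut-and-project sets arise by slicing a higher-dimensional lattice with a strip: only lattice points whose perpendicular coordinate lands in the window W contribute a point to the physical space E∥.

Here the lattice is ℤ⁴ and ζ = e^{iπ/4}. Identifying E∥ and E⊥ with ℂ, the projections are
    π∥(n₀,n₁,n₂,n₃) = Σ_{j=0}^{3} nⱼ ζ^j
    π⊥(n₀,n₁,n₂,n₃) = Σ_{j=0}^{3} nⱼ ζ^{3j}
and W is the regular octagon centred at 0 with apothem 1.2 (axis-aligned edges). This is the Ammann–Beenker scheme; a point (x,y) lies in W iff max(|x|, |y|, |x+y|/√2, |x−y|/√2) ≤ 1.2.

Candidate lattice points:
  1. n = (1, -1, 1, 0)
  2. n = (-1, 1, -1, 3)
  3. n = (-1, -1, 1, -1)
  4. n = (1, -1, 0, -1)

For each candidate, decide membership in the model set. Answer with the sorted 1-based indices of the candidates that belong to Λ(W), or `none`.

π⊥(n) = n₀ + n₁ζ³ + n₂ζ⁶ + n₃ζ⁹ where ζ = e^{iπ/4}.
#1 (1, -1, 1, 0): internal (1.707107, -1.707107); octagon support 2.414214 vs apothem 1.2 → ∉ W
#2 (-1, 1, -1, 3): internal (0.414214, 3.828427); octagon support 3.828427 vs apothem 1.2 → ∉ W
#3 (-1, -1, 1, -1): internal (-1.000000, -2.414214); octagon support 2.414214 vs apothem 1.2 → ∉ W
#4 (1, -1, 0, -1): internal (1.000000, -1.414214); octagon support 1.707107 vs apothem 1.2 → ∉ W

none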